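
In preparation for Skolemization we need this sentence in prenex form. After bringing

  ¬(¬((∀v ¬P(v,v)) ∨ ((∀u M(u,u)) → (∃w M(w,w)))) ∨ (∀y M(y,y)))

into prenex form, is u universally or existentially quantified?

First replace A → B with ¬A ∨ B.
  ¬(¬((∀v ¬P(v,v)) ∨ ¬(∀u M(u,u)) ∨ (∃w M(w,w))) ∨ (∀y M(y,y)))
Move each ¬ inward, flipping quantifiers it crosses:
  ((∀v ¬P(v,v)) ∨ (∃u ¬M(u,u)) ∨ (∃w M(w,w))) ∧ (∃y ¬M(y,y))
All bound variables are already distinct, so no renaming is needed.
Finally move all quantifiers to the prefix:
  ∀v ∃u ∃w ∃y ((¬P(v,v) ∨ ¬M(u,u) ∨ M(w,w)) ∧ ¬M(y,y))
The quantifier ∀u sits under an odd number of negations (counting the antecedent side of each →), so it flips to ∃u.

existential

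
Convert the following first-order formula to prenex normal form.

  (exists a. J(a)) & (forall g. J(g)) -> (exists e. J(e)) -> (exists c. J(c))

First replace A → B with ¬A ∨ B.
  ~((exists a. J(a)) & (forall g. J(g))) | ~(exists e. J(e)) | (exists c. J(c))
Move each ¬ inward, flipping quantifiers it crosses:
  (forall a. ~J(a)) | (exists g. ~J(g)) | (forall e. ~J(e)) | (exists c. J(c))
Pull the quantifiers to the front (each side's bound variable is not free in the other side):
  forall a. exists g. forall e. exists c. (~J(a) | ~J(g) | ~J(e) | J(c))

forall a. exists g. forall e. exists c. (~J(a) | ~J(g) | ~J(e) | J(c))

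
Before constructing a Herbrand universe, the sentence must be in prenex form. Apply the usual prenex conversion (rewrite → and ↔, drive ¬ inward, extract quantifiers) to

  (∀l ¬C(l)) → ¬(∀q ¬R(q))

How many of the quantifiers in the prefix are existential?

2

Rewrite implications/biconditionals: A → B as ¬A ∨ B.
  ¬(∀l ¬C(l)) ∨ ¬(∀q ¬R(q))
Push ¬ through the quantifiers and connectives to reach negation normal form:
  (∃l C(l)) ∨ (∃q R(q))
Finally move all quantifiers to the prefix:
  ∃l ∃q (C(l) ∨ R(q))
The prefix is ∃l ∃q: 0 universal, 2 existential.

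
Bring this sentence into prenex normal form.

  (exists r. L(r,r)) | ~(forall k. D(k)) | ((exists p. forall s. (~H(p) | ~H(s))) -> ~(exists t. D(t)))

exists r. exists k. forall p. exists s. forall t. (L(r,r) | ~D(k) | H(p) & H(s) | ~D(t))

Rewrite implications/biconditionals: A → B as ¬A ∨ B.
  (exists r. L(r,r)) | ~(forall k. D(k)) | ~(exists p. forall s. (~H(p) | ~H(s))) | ~(exists t. D(t))
Move each ¬ inward, flipping quantifiers it crosses:
  (exists r. L(r,r)) | (exists k. ~D(k)) | (forall p. exists s. (H(p) & H(s))) | (forall t. ~D(t))
All bound variables are already distinct, so no renaming is needed.
Extract every quantifier outward, since the variables are now distinct and don't occur free across branches:
  exists r. exists k. forall p. exists s. forall t. (L(r,r) | ~D(k) | H(p) & H(s) | ~D(t))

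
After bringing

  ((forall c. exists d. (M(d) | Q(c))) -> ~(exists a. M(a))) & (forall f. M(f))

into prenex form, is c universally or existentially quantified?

Eliminate → and ↔ using ¬ and ∨.
  (~(forall c. exists d. (M(d) | Q(c))) | ~(exists a. M(a))) & (forall f. M(f))
Drive negations inward (¬∀x A ≡ ∃x ¬A, ¬∃x A ≡ ∀x ¬A, De Morgan for ∧/∨):
  ((exists c. forall d. (~M(d) & ~Q(c))) | (forall a. ~M(a))) & (forall f. M(f))
All bound variables are already distinct, so no renaming is needed.
Finally move all quantifiers to the prefix:
  exists c. forall d. forall a. forall f. ((~M(d) & ~Q(c) | ~M(a)) & M(f))
The quantifier forall c sits under an odd number of negations (counting the antecedent side of each →), so it flips to exists c.

existential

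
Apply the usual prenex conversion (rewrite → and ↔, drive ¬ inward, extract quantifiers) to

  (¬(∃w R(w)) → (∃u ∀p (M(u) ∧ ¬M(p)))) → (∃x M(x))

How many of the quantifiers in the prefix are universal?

2

First replace A → B with ¬A ∨ B.
  ¬(¬¬(∃w R(w)) ∨ (∃u ∀p (M(u) ∧ ¬M(p)))) ∨ (∃x M(x))
Drive negations inward (¬∀x A ≡ ∃x ¬A, ¬∃x A ≡ ∀x ¬A, De Morgan for ∧/∨):
  (∀w ¬R(w)) ∧ (∀u ∃p (¬M(u) ∨ M(p))) ∨ (∃x M(x))
All bound variables are already distinct, so no renaming is needed.
Finally move all quantifiers to the prefix:
  ∀w ∀u ∃p ∃x (¬R(w) ∧ (¬M(u) ∨ M(p)) ∨ M(x))
The prefix is ∀w ∀u ∃p ∃x: 2 universal, 2 existential.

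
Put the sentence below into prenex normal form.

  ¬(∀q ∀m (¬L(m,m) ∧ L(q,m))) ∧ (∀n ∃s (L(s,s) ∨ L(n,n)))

Move each ¬ inward, flipping quantifiers it crosses:
  (∃q ∃m (L(m,m) ∨ ¬L(q,m))) ∧ (∀n ∃s (L(s,s) ∨ L(n,n)))
Finally move all quantifiers to the prefix:
  ∃q ∃m ∀n ∃s ((L(m,m) ∨ ¬L(q,m)) ∧ (L(s,s) ∨ L(n,n)))

∃q ∃m ∀n ∃s ((L(m,m) ∨ ¬L(q,m)) ∧ (L(s,s) ∨ L(n,n)))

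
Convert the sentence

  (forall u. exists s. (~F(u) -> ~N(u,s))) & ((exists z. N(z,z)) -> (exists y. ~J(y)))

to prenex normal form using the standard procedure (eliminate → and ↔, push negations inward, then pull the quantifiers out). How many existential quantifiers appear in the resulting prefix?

2

Eliminate → and ↔ using ¬ and ∨.
  (forall u. exists s. (~~F(u) | ~N(u,s))) & (~(exists z. N(z,z)) | (exists y. ~J(y)))
Move each ¬ inward, flipping quantifiers it crosses:
  (forall u. exists s. (F(u) | ~N(u,s))) & ((forall z. ~N(z,z)) | (exists y. ~J(y)))
All bound variables are already distinct, so no renaming is needed.
Pull the quantifiers to the front (each side's bound variable is not free in the other side):
  forall u. exists s. forall z. exists y. ((F(u) | ~N(u,s)) & (~N(z,z) | ~J(y)))
The prefix is forall u exists s forall z exists y: 2 universal, 2 existential.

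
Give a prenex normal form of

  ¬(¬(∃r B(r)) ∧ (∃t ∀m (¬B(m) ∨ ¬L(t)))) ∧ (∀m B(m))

Drive negations inward (¬∀x A ≡ ∃x ¬A, ¬∃x A ≡ ∀x ¬A, De Morgan for ∧/∨):
  ((∃r B(r)) ∨ (∀t ∃m (B(m) ∧ L(t)))) ∧ (∀m B(m))
Rename bound variables to avoid capture: m↦w.
  ((∃r B(r)) ∨ (∀t ∃m (B(m) ∧ L(t)))) ∧ (∀w B(w))
Extract every quantifier outward, since the variables are now distinct and don't occur free across branches:
  ∃r ∀t ∃m ∀w ((B(r) ∨ B(m) ∧ L(t)) ∧ B(w))

∃r ∀t ∃m ∀w ((B(r) ∨ B(m) ∧ L(t)) ∧ B(w))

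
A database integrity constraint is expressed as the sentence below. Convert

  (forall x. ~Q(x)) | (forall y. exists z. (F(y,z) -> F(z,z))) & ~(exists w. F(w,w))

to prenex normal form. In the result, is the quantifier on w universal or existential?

First replace A → B with ¬A ∨ B.
  (forall x. ~Q(x)) | (forall y. exists z. (~F(y,z) | F(z,z))) & ~(exists w. F(w,w))
Move each ¬ inward, flipping quantifiers it crosses:
  (forall x. ~Q(x)) | (forall y. exists z. (~F(y,z) | F(z,z))) & (forall w. ~F(w,w))
Finally move all quantifiers to the prefix:
  forall x. forall y. exists z. forall w. (~Q(x) | (~F(y,z) | F(z,z)) & ~F(w,w))
The quantifier exists w sits under an odd number of negations (counting the antecedent side of each →), so it flips to forall w.

universal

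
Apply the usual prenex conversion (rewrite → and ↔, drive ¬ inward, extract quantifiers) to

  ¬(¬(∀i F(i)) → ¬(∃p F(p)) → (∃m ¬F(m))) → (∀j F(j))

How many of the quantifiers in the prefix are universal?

2

Rewrite implications/biconditionals: A → B as ¬A ∨ B.
  ¬¬(¬¬(∀i F(i)) ∨ ¬¬(∃p F(p)) ∨ (∃m ¬F(m))) ∨ (∀j F(j))
Move each ¬ inward, flipping quantifiers it crosses:
  (∀i F(i)) ∨ (∃p F(p)) ∨ (∃m ¬F(m)) ∨ (∀j F(j))
Pull the quantifiers to the front (each side's bound variable is not free in the other side):
  ∀i ∃p ∃m ∀j (F(i) ∨ F(p) ∨ ¬F(m) ∨ F(j))
The prefix is ∀i ∃p ∃m ∀j: 2 universal, 2 existential.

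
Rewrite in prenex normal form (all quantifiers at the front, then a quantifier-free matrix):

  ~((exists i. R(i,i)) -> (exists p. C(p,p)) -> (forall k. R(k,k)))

exists i. exists p. exists k. (R(i,i) & C(p,p) & ~R(k,k))

Rewrite implications/biconditionals: A → B as ¬A ∨ B.
  ~(~(exists i. R(i,i)) | ~(exists p. C(p,p)) | (forall k. R(k,k)))
Push ¬ through the quantifiers and connectives to reach negation normal form:
  (exists i. R(i,i)) & (exists p. C(p,p)) & (exists k. ~R(k,k))
All bound variables are already distinct, so no renaming is needed.
Pull the quantifiers to the front (each side's bound variable is not free in the other side):
  exists i. exists p. exists k. (R(i,i) & C(p,p) & ~R(k,k))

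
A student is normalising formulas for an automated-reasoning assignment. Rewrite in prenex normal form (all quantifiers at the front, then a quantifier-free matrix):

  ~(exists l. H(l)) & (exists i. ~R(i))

Move each ¬ inward, flipping quantifiers it crosses:
  (forall l. ~H(l)) & (exists i. ~R(i))
All bound variables are already distinct, so no renaming is needed.
Pull the quantifiers to the front (each side's bound variable is not free in the other side):
  forall l. exists i. (~H(l) & ~R(i))

forall l. exists i. (~H(l) & ~R(i))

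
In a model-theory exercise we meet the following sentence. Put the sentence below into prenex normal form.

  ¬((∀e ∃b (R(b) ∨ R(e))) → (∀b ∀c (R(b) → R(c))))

Rewrite implications/biconditionals: A → B as ¬A ∨ B.
  ¬(¬(∀e ∃b (R(b) ∨ R(e))) ∨ (∀b ∀c (¬R(b) ∨ R(c))))
Drive negations inward (¬∀x A ≡ ∃x ¬A, ¬∃x A ≡ ∀x ¬A, De Morgan for ∧/∨):
  (∀e ∃b (R(b) ∨ R(e))) ∧ (∃b ∃c (R(b) ∧ ¬R(c)))
Standardize variables apart so no two quantifiers bind the same name: b↦u1.
  (∀e ∃b (R(b) ∨ R(e))) ∧ (∃u1 ∃c (R(u1) ∧ ¬R(c)))
Extract every quantifier outward, since the variables are now distinct and don't occur free across branches:
  ∀e ∃b ∃u1 ∃c ((R(b) ∨ R(e)) ∧ R(u1) ∧ ¬R(c))

∀e ∃b ∃u1 ∃c ((R(b) ∨ R(e)) ∧ R(u1) ∧ ¬R(c))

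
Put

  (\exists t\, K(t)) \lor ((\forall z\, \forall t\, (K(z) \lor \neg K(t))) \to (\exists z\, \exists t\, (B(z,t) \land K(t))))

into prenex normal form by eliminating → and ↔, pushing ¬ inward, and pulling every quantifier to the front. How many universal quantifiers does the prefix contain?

0

First replace A → B with ¬A ∨ B.
  (\exists t\, K(t)) \lor \neg (\forall z\, \forall t\, (K(z) \lor \neg K(t))) \lor (\exists z\, \exists t\, (B(z,t) \land K(t)))
Push ¬ through the quantifiers and connectives to reach negation normal form:
  (\exists t\, K(t)) \lor (\exists z\, \exists t\, (\neg K(z) \land K(t))) \lor (\exists z\, \exists t\, (B(z,t) \land K(t)))
Give each quantifier a distinct variable: t↦s, z↦v1, t↦q.
  (\exists t\, K(t)) \lor (\exists z\, \exists s\, (\neg K(z) \land K(s))) \lor (\exists v1\, \exists q\, (B(v1,q) \land K(q)))
Finally move all quantifiers to the prefix:
  \exists t\, \exists z\, \exists s\, \exists v1\, \exists q\, (K(t) \lor \neg K(z) \land K(s) \lor B(v1,q) \land K(q))
The prefix is \exists t \exists z \exists s \exists v1 \exists q: 0 universal, 5 existential.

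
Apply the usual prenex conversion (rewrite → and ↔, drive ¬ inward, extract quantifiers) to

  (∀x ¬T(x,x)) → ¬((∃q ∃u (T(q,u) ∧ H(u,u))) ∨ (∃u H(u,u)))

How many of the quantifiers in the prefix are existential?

First replace A → B with ¬A ∨ B.
  ¬(∀x ¬T(x,x)) ∨ ¬((∃q ∃u (T(q,u) ∧ H(u,u))) ∨ (∃u H(u,u)))
Drive negations inward (¬∀x A ≡ ∃x ¬A, ¬∃x A ≡ ∀x ¬A, De Morgan for ∧/∨):
  (∃x T(x,x)) ∨ (∀q ∀u (¬T(q,u) ∨ ¬H(u,u))) ∧ (∀u ¬H(u,u))
Give each quantifier a distinct variable: u↦v1.
  (∃x T(x,x)) ∨ (∀q ∀u (¬T(q,u) ∨ ¬H(u,u))) ∧ (∀v1 ¬H(v1,v1))
Pull the quantifiers to the front (each side's bound variable is not free in the other side):
  ∃x ∀q ∀u ∀v1 (T(x,x) ∨ (¬T(q,u) ∨ ¬H(u,u)) ∧ ¬H(v1,v1))
The prefix is ∃x ∀q ∀u ∀v1: 3 universal, 1 existential.

1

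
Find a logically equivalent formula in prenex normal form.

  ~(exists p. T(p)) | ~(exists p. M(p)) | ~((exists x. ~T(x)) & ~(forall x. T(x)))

Drive negations inward (¬∀x A ≡ ∃x ¬A, ¬∃x A ≡ ∀x ¬A, De Morgan for ∧/∨):
  (forall p. ~T(p)) | (forall p. ~M(p)) | (forall x. T(x)) | (forall x. T(x))
Standardize variables apart so no two quantifiers bind the same name: p↦u1, x↦z.
  (forall p. ~T(p)) | (forall u1. ~M(u1)) | (forall x. T(x)) | (forall z. T(z))
Pull the quantifiers to the front (each side's bound variable is not free in the other side):
  forall p. forall u1. forall x. forall z. (~T(p) | ~M(u1) | T(x) | T(z))

forall p. forall u1. forall x. forall z. (~T(p) | ~M(u1) | T(x) | T(z))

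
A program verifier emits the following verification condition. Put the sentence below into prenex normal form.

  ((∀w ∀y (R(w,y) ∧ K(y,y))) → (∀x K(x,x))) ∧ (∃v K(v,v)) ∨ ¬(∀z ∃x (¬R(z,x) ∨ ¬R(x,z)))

Eliminate → and ↔ using ¬ and ∨.
  (¬(∀w ∀y (R(w,y) ∧ K(y,y))) ∨ (∀x K(x,x))) ∧ (∃v K(v,v)) ∨ ¬(∀z ∃x (¬R(z,x) ∨ ¬R(x,z)))
Push ¬ through the quantifiers and connectives to reach negation normal form:
  ((∃w ∃y (¬R(w,y) ∨ ¬K(y,y))) ∨ (∀x K(x,x))) ∧ (∃v K(v,v)) ∨ (∃z ∀x (R(z,x) ∧ R(x,z)))
Give each quantifier a distinct variable: x↦c.
  ((∃w ∃y (¬R(w,y) ∨ ¬K(y,y))) ∨ (∀x K(x,x))) ∧ (∃v K(v,v)) ∨ (∃z ∀c (R(z,c) ∧ R(c,z)))
Pull the quantifiers to the front (each side's bound variable is not free in the other side):
  ∃w ∃y ∀x ∃v ∃z ∀c ((¬R(w,y) ∨ ¬K(y,y) ∨ K(x,x)) ∧ K(v,v) ∨ R(z,c) ∧ R(c,z))

∃w ∃y ∀x ∃v ∃z ∀c ((¬R(w,y) ∨ ¬K(y,y) ∨ K(x,x)) ∧ K(v,v) ∨ R(z,c) ∧ R(c,z))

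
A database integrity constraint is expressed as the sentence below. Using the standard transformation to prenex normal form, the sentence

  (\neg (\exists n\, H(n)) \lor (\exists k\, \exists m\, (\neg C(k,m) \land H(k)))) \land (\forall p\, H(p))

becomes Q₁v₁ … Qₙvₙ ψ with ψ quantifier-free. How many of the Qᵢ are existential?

Drive negations inward (¬∀x A ≡ ∃x ¬A, ¬∃x A ≡ ∀x ¬A, De Morgan for ∧/∨):
  ((\forall n\, \neg H(n)) \lor (\exists k\, \exists m\, (\neg C(k,m) \land H(k)))) \land (\forall p\, H(p))
All bound variables are already distinct, so no renaming is needed.
Finally move all quantifiers to the prefix:
  \forall n\, \exists k\, \exists m\, \forall p\, ((\neg H(n) \lor \neg C(k,m) \land H(k)) \land H(p))
The prefix is \forall n \exists k \exists m \forall p: 2 universal, 2 existential.

2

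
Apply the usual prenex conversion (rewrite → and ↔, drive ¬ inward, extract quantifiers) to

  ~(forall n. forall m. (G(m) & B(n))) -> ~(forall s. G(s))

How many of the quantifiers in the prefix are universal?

2

First replace A → B with ¬A ∨ B.
  ~~(forall n. forall m. (G(m) & B(n))) | ~(forall s. G(s))
Drive negations inward (¬∀x A ≡ ∃x ¬A, ¬∃x A ≡ ∀x ¬A, De Morgan for ∧/∨):
  (forall n. forall m. (G(m) & B(n))) | (exists s. ~G(s))
All bound variables are already distinct, so no renaming is needed.
Finally move all quantifiers to the prefix:
  forall n. forall m. exists s. (G(m) & B(n) | ~G(s))
The prefix is forall n forall m exists s: 2 universal, 1 existential.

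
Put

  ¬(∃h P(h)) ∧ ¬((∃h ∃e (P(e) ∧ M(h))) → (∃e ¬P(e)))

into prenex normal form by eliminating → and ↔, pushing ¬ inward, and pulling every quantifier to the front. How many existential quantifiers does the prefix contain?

2

Rewrite implications/biconditionals: A → B as ¬A ∨ B.
  ¬(∃h P(h)) ∧ ¬(¬(∃h ∃e (P(e) ∧ M(h))) ∨ (∃e ¬P(e)))
Move each ¬ inward, flipping quantifiers it crosses:
  (∀h ¬P(h)) ∧ (∃h ∃e (P(e) ∧ M(h))) ∧ (∀e P(e))
Standardize variables apart so no two quantifiers bind the same name: h↦t, e↦c.
  (∀h ¬P(h)) ∧ (∃t ∃e (P(e) ∧ M(t))) ∧ (∀c P(c))
Extract every quantifier outward, since the variables are now distinct and don't occur free across branches:
  ∀h ∃t ∃e ∀c (¬P(h) ∧ P(e) ∧ M(t) ∧ P(c))
The prefix is ∀h ∃t ∃e ∀c: 2 universal, 2 existential.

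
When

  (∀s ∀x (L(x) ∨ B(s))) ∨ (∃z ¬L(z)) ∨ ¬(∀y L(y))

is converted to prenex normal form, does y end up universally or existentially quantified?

Drive negations inward (¬∀x A ≡ ∃x ¬A, ¬∃x A ≡ ∀x ¬A, De Morgan for ∧/∨):
  (∀s ∀x (L(x) ∨ B(s))) ∨ (∃z ¬L(z)) ∨ (∃y ¬L(y))
All bound variables are already distinct, so no renaming is needed.
Pull the quantifiers to the front (each side's bound variable is not free in the other side):
  ∀s ∀x ∃z ∃y (L(x) ∨ B(s) ∨ ¬L(z) ∨ ¬L(y))
The quantifier ∀y sits under an odd number of negations, so it flips to ∃y.

existential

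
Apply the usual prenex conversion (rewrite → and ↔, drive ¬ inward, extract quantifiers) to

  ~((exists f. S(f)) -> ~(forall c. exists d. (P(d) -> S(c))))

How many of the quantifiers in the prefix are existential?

First replace A → B with ¬A ∨ B.
  ~(~(exists f. S(f)) | ~(forall c. exists d. (~P(d) | S(c))))
Move each ¬ inward, flipping quantifiers it crosses:
  (exists f. S(f)) & (forall c. exists d. (~P(d) | S(c)))
All bound variables are already distinct, so no renaming is needed.
Extract every quantifier outward, since the variables are now distinct and don't occur free across branches:
  exists f. forall c. exists d. (S(f) & (~P(d) | S(c)))
The prefix is exists f forall c exists d: 1 universal, 2 existential.

2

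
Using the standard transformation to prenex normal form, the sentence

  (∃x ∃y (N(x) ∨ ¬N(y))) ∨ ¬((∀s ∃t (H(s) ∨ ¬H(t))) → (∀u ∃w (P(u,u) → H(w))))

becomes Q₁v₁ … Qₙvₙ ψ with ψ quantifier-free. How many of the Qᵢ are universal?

Rewrite implications/biconditionals: A → B as ¬A ∨ B.
  (∃x ∃y (N(x) ∨ ¬N(y))) ∨ ¬(¬(∀s ∃t (H(s) ∨ ¬H(t))) ∨ (∀u ∃w (¬P(u,u) ∨ H(w))))
Drive negations inward (¬∀x A ≡ ∃x ¬A, ¬∃x A ≡ ∀x ¬A, De Morgan for ∧/∨):
  (∃x ∃y (N(x) ∨ ¬N(y))) ∨ (∀s ∃t (H(s) ∨ ¬H(t))) ∧ (∃u ∀w (P(u,u) ∧ ¬H(w)))
Finally move all quantifiers to the prefix:
  ∃x ∃y ∀s ∃t ∃u ∀w (N(x) ∨ ¬N(y) ∨ (H(s) ∨ ¬H(t)) ∧ P(u,u) ∧ ¬H(w))
The prefix is ∃x ∃y ∀s ∃t ∃u ∀w: 2 universal, 4 existential.

2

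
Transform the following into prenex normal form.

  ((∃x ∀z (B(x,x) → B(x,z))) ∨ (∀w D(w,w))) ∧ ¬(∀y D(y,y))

∃x ∀z ∀w ∃y ((¬B(x,x) ∨ B(x,z) ∨ D(w,w)) ∧ ¬D(y,y))

Rewrite implications/biconditionals: A → B as ¬A ∨ B.
  ((∃x ∀z (¬B(x,x) ∨ B(x,z))) ∨ (∀w D(w,w))) ∧ ¬(∀y D(y,y))
Move each ¬ inward, flipping quantifiers it crosses:
  ((∃x ∀z (¬B(x,x) ∨ B(x,z))) ∨ (∀w D(w,w))) ∧ (∃y ¬D(y,y))
All bound variables are already distinct, so no renaming is needed.
Pull the quantifiers to the front (each side's bound variable is not free in the other side):
  ∃x ∀z ∀w ∃y ((¬B(x,x) ∨ B(x,z) ∨ D(w,w)) ∧ ¬D(y,y))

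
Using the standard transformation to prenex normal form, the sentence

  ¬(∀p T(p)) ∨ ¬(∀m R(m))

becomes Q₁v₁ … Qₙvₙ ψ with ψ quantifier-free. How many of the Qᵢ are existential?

2

Move each ¬ inward, flipping quantifiers it crosses:
  (∃p ¬T(p)) ∨ (∃m ¬R(m))
All bound variables are already distinct, so no renaming is needed.
Finally move all quantifiers to the prefix:
  ∃p ∃m (¬T(p) ∨ ¬R(m))
The prefix is ∃p ∃m: 0 universal, 2 existential.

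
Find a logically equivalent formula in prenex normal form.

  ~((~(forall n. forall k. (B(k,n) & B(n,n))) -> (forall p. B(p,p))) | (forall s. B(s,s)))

exists n. exists k. exists p. exists s. ((~B(k,n) | ~B(n,n)) & ~B(p,p) & ~B(s,s))

First replace A → B with ¬A ∨ B.
  ~(~~(forall n. forall k. (B(k,n) & B(n,n))) | (forall p. B(p,p)) | (forall s. B(s,s)))
Drive negations inward (¬∀x A ≡ ∃x ¬A, ¬∃x A ≡ ∀x ¬A, De Morgan for ∧/∨):
  (exists n. exists k. (~B(k,n) | ~B(n,n))) & (exists p. ~B(p,p)) & (exists s. ~B(s,s))
All bound variables are already distinct, so no renaming is needed.
Extract every quantifier outward, since the variables are now distinct and don't occur free across branches:
  exists n. exists k. exists p. exists s. ((~B(k,n) | ~B(n,n)) & ~B(p,p) & ~B(s,s))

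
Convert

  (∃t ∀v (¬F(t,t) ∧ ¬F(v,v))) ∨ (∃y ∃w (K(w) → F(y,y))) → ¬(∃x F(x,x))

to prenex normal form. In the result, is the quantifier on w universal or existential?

Eliminate → and ↔ using ¬ and ∨.
  ¬((∃t ∀v (¬F(t,t) ∧ ¬F(v,v))) ∨ (∃y ∃w (¬K(w) ∨ F(y,y)))) ∨ ¬(∃x F(x,x))
Push ¬ through the quantifiers and connectives to reach negation normal form:
  (∀t ∃v (F(t,t) ∨ F(v,v))) ∧ (∀y ∀w (K(w) ∧ ¬F(y,y))) ∨ (∀x ¬F(x,x))
Pull the quantifiers to the front (each side's bound variable is not free in the other side):
  ∀t ∃v ∀y ∀w ∀x ((F(t,t) ∨ F(v,v)) ∧ K(w) ∧ ¬F(y,y) ∨ ¬F(x,x))
The quantifier ∃w sits under an odd number of negations (counting the antecedent side of each →), so it flips to ∀w.

universal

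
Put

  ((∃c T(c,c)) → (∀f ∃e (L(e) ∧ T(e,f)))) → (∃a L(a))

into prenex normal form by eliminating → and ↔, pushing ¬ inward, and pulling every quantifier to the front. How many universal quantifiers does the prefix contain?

Eliminate → and ↔ using ¬ and ∨.
  ¬(¬(∃c T(c,c)) ∨ (∀f ∃e (L(e) ∧ T(e,f)))) ∨ (∃a L(a))
Drive negations inward (¬∀x A ≡ ∃x ¬A, ¬∃x A ≡ ∀x ¬A, De Morgan for ∧/∨):
  (∃c T(c,c)) ∧ (∃f ∀e (¬L(e) ∨ ¬T(e,f))) ∨ (∃a L(a))
All bound variables are already distinct, so no renaming is needed.
Finally move all quantifiers to the prefix:
  ∃c ∃f ∀e ∃a (T(c,c) ∧ (¬L(e) ∨ ¬T(e,f)) ∨ L(a))
The prefix is ∃c ∃f ∀e ∃a: 1 universal, 3 existential.

1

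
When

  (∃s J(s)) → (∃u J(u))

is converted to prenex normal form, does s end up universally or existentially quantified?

Rewrite implications/biconditionals: A → B as ¬A ∨ B.
  ¬(∃s J(s)) ∨ (∃u J(u))
Move each ¬ inward, flipping quantifiers it crosses:
  (∀s ¬J(s)) ∨ (∃u J(u))
Extract every quantifier outward, since the variables are now distinct and don't occur free across branches:
  ∀s ∃u (¬J(s) ∨ J(u))
The quantifier ∃s sits under an odd number of negations (counting the antecedent side of each →), so it flips to ∀s.

universal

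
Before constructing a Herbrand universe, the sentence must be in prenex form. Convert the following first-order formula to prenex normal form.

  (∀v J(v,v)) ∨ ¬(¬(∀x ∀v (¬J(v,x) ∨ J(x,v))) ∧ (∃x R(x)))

Push ¬ through the quantifiers and connectives to reach negation normal form:
  (∀v J(v,v)) ∨ (∀x ∀v (¬J(v,x) ∨ J(x,v))) ∨ (∀x ¬R(x))
Standardize variables apart so no two quantifiers bind the same name: v↦q, x↦a.
  (∀v J(v,v)) ∨ (∀x ∀q (¬J(q,x) ∨ J(x,q))) ∨ (∀a ¬R(a))
Finally move all quantifiers to the prefix:
  ∀v ∀x ∀q ∀a (J(v,v) ∨ ¬J(q,x) ∨ J(x,q) ∨ ¬R(a))

∀v ∀x ∀q ∀a (J(v,v) ∨ ¬J(q,x) ∨ J(x,q) ∨ ¬R(a))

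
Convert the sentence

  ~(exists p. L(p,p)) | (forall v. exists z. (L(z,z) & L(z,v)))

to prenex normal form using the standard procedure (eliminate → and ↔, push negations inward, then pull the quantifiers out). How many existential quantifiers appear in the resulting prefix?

Drive negations inward (¬∀x A ≡ ∃x ¬A, ¬∃x A ≡ ∀x ¬A, De Morgan for ∧/∨):
  (forall p. ~L(p,p)) | (forall v. exists z. (L(z,z) & L(z,v)))
Pull the quantifiers to the front (each side's bound variable is not free in the other side):
  forall p. forall v. exists z. (~L(p,p) | L(z,z) & L(z,v))
The prefix is forall p forall v exists z: 2 universal, 1 existential.

1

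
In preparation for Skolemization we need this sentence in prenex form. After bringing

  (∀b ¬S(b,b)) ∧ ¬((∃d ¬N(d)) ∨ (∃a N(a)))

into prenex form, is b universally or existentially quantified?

universal

Drive negations inward (¬∀x A ≡ ∃x ¬A, ¬∃x A ≡ ∀x ¬A, De Morgan for ∧/∨):
  (∀b ¬S(b,b)) ∧ (∀d N(d)) ∧ (∀a ¬N(a))
All bound variables are already distinct, so no renaming is needed.
Finally move all quantifiers to the prefix:
  ∀b ∀d ∀a (¬S(b,b) ∧ N(d) ∧ ¬N(a))
The quantifier ∀b sits under an even number of negations, so it remains universal.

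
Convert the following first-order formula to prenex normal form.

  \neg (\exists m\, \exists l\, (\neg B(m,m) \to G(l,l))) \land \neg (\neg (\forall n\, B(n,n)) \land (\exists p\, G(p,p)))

Rewrite implications/biconditionals: A → B as ¬A ∨ B.
  \neg (\exists m\, \exists l\, (\neg \neg B(m,m) \lor G(l,l))) \land \neg (\neg (\forall n\, B(n,n)) \land (\exists p\, G(p,p)))
Push ¬ through the quantifiers and connectives to reach negation normal form:
  (\forall m\, \forall l\, (\neg B(m,m) \land \neg G(l,l))) \land ((\forall n\, B(n,n)) \lor (\forall p\, \neg G(p,p)))
Pull the quantifiers to the front (each side's bound variable is not free in the other side):
  \forall m\, \forall l\, \forall n\, \forall p\, (\neg B(m,m) \land \neg G(l,l) \land (B(n,n) \lor \neg G(p,p)))

\forall m\, \forall l\, \forall n\, \forall p\, (\neg B(m,m) \land \neg G(l,l) \land (B(n,n) \lor \neg G(p,p)))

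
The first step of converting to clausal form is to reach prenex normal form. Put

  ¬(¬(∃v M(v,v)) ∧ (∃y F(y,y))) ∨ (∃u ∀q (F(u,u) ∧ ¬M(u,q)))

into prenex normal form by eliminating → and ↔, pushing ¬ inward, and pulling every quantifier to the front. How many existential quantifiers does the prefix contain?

Push ¬ through the quantifiers and connectives to reach negation normal form:
  (∃v M(v,v)) ∨ (∀y ¬F(y,y)) ∨ (∃u ∀q (F(u,u) ∧ ¬M(u,q)))
Finally move all quantifiers to the prefix:
  ∃v ∀y ∃u ∀q (M(v,v) ∨ ¬F(y,y) ∨ F(u,u) ∧ ¬M(u,q))
The prefix is ∃v ∀y ∃u ∀q: 2 universal, 2 existential.

2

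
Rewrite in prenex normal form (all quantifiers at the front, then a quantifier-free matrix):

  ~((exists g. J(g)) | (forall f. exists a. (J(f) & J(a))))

Drive negations inward (¬∀x A ≡ ∃x ¬A, ¬∃x A ≡ ∀x ¬A, De Morgan for ∧/∨):
  (forall g. ~J(g)) & (exists f. forall a. (~J(f) | ~J(a)))
Finally move all quantifiers to the prefix:
  forall g. exists f. forall a. (~J(g) & (~J(f) | ~J(a)))

forall g. exists f. forall a. (~J(g) & (~J(f) | ~J(a)))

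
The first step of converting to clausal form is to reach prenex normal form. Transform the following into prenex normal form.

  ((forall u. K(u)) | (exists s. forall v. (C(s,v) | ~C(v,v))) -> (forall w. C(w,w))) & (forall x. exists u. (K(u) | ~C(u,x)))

Eliminate → and ↔ using ¬ and ∨.
  (~((forall u. K(u)) | (exists s. forall v. (C(s,v) | ~C(v,v)))) | (forall w. C(w,w))) & (forall x. exists u. (K(u) | ~C(u,x)))
Move each ¬ inward, flipping quantifiers it crosses:
  ((exists u. ~K(u)) & (forall s. exists v. (~C(s,v) & C(v,v))) | (forall w. C(w,w))) & (forall x. exists u. (K(u) | ~C(u,x)))
Standardize variables apart so no two quantifiers bind the same name: u↦z.
  ((exists u. ~K(u)) & (forall s. exists v. (~C(s,v) & C(v,v))) | (forall w. C(w,w))) & (forall x. exists z. (K(z) | ~C(z,x)))
Pull the quantifiers to the front (each side's bound variable is not free in the other side):
  exists u. forall s. exists v. forall w. forall x. exists z. ((~K(u) & ~C(s,v) & C(v,v) | C(w,w)) & (K(z) | ~C(z,x)))

exists u. forall s. exists v. forall w. forall x. exists z. ((~K(u) & ~C(s,v) & C(v,v) | C(w,w)) & (K(z) | ~C(z,x)))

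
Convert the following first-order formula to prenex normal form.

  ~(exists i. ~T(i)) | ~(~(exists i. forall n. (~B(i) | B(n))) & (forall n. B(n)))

forall i. exists w1. forall n. exists r. (T(i) | ~B(w1) | B(n) | ~B(r))

Push ¬ through the quantifiers and connectives to reach negation normal form:
  (forall i. T(i)) | (exists i. forall n. (~B(i) | B(n))) | (exists n. ~B(n))
Give each quantifier a distinct variable: i↦w1, n↦r.
  (forall i. T(i)) | (exists w1. forall n. (~B(w1) | B(n))) | (exists r. ~B(r))
Pull the quantifiers to the front (each side's bound variable is not free in the other side):
  forall i. exists w1. forall n. exists r. (T(i) | ~B(w1) | B(n) | ~B(r))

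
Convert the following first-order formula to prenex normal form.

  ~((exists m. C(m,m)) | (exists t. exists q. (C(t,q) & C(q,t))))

forall m. forall t. forall q. (~C(m,m) & (~C(t,q) | ~C(q,t)))

Move each ¬ inward, flipping quantifiers it crosses:
  (forall m. ~C(m,m)) & (forall t. forall q. (~C(t,q) | ~C(q,t)))
All bound variables are already distinct, so no renaming is needed.
Pull the quantifiers to the front (each side's bound variable is not free in the other side):
  forall m. forall t. forall q. (~C(m,m) & (~C(t,q) | ~C(q,t)))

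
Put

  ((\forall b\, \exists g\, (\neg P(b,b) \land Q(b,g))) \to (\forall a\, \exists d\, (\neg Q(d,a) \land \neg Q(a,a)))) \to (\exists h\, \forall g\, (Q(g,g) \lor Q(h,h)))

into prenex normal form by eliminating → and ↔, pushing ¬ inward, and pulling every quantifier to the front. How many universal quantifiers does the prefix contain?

3

Eliminate → and ↔ using ¬ and ∨.
  \neg (\neg (\forall b\, \exists g\, (\neg P(b,b) \land Q(b,g))) \lor (\forall a\, \exists d\, (\neg Q(d,a) \land \neg Q(a,a)))) \lor (\exists h\, \forall g\, (Q(g,g) \lor Q(h,h)))
Drive negations inward (¬∀x A ≡ ∃x ¬A, ¬∃x A ≡ ∀x ¬A, De Morgan for ∧/∨):
  (\forall b\, \exists g\, (\neg P(b,b) \land Q(b,g))) \land (\exists a\, \forall d\, (Q(d,a) \lor Q(a,a))) \lor (\exists h\, \forall g\, (Q(g,g) \lor Q(h,h)))
Rename bound variables to avoid capture: g↦r.
  (\forall b\, \exists g\, (\neg P(b,b) \land Q(b,g))) \land (\exists a\, \forall d\, (Q(d,a) \lor Q(a,a))) \lor (\exists h\, \forall r\, (Q(r,r) \lor Q(h,h)))
Finally move all quantifiers to the prefix:
  \forall b\, \exists g\, \exists a\, \forall d\, \exists h\, \forall r\, (\neg P(b,b) \land Q(b,g) \land (Q(d,a) \lor Q(a,a)) \lor Q(r,r) \lor Q(h,h))
The prefix is \forall b \exists g \exists a \forall d \exists h \forall r: 3 universal, 3 existential.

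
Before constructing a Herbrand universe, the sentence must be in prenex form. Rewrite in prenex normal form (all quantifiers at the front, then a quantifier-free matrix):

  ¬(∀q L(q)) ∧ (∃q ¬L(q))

Drive negations inward (¬∀x A ≡ ∃x ¬A, ¬∃x A ≡ ∀x ¬A, De Morgan for ∧/∨):
  (∃q ¬L(q)) ∧ (∃q ¬L(q))
Rename bound variables to avoid capture: q↦t.
  (∃q ¬L(q)) ∧ (∃t ¬L(t))
Extract every quantifier outward, since the variables are now distinct and don't occur free across branches:
  ∃q ∃t (¬L(q) ∧ ¬L(t))

∃q ∃t (¬L(q) ∧ ¬L(t))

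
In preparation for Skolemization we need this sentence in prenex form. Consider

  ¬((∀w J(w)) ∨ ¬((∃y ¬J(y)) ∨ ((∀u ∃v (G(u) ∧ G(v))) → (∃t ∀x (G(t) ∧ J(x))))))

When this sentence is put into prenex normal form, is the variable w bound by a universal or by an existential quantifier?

existential

First replace A → B with ¬A ∨ B.
  ¬((∀w J(w)) ∨ ¬((∃y ¬J(y)) ∨ ¬(∀u ∃v (G(u) ∧ G(v))) ∨ (∃t ∀x (G(t) ∧ J(x)))))
Push ¬ through the quantifiers and connectives to reach negation normal form:
  (∃w ¬J(w)) ∧ ((∃y ¬J(y)) ∨ (∃u ∀v (¬G(u) ∨ ¬G(v))) ∨ (∃t ∀x (G(t) ∧ J(x))))
All bound variables are already distinct, so no renaming is needed.
Pull the quantifiers to the front (each side's bound variable is not free in the other side):
  ∃w ∃y ∃u ∀v ∃t ∀x (¬J(w) ∧ (¬J(y) ∨ ¬G(u) ∨ ¬G(v) ∨ G(t) ∧ J(x)))
The quantifier ∀w sits under an odd number of negations (counting the antecedent side of each →), so it flips to ∃w.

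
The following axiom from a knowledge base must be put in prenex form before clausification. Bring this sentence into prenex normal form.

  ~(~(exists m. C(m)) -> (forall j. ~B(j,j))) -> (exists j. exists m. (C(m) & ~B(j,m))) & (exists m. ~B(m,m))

exists m. forall j. exists v. exists w. exists z1. (C(m) | ~B(j,j) | C(w) & ~B(v,w) & ~B(z1,z1))

Eliminate → and ↔ using ¬ and ∨.
  ~~(~~(exists m. C(m)) | (forall j. ~B(j,j))) | (exists j. exists m. (C(m) & ~B(j,m))) & (exists m. ~B(m,m))
Move each ¬ inward, flipping quantifiers it crosses:
  (exists m. C(m)) | (forall j. ~B(j,j)) | (exists j. exists m. (C(m) & ~B(j,m))) & (exists m. ~B(m,m))
Give each quantifier a distinct variable: j↦v, m↦w, m↦z1.
  (exists m. C(m)) | (forall j. ~B(j,j)) | (exists v. exists w. (C(w) & ~B(v,w))) & (exists z1. ~B(z1,z1))
Pull the quantifiers to the front (each side's bound variable is not free in the other side):
  exists m. forall j. exists v. exists w. exists z1. (C(m) | ~B(j,j) | C(w) & ~B(v,w) & ~B(z1,z1))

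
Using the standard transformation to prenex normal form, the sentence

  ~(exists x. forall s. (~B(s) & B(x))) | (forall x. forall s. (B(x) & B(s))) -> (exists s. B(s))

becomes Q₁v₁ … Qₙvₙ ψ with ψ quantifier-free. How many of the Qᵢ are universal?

1

Eliminate → and ↔ using ¬ and ∨.
  ~(~(exists x. forall s. (~B(s) & B(x))) | (forall x. forall s. (B(x) & B(s)))) | (exists s. B(s))
Drive negations inward (¬∀x A ≡ ∃x ¬A, ¬∃x A ≡ ∀x ¬A, De Morgan for ∧/∨):
  (exists x. forall s. (~B(s) & B(x))) & (exists x. exists s. (~B(x) | ~B(s))) | (exists s. B(s))
Give each quantifier a distinct variable: x↦y1, s↦w1, s↦v1.
  (exists x. forall s. (~B(s) & B(x))) & (exists y1. exists w1. (~B(y1) | ~B(w1))) | (exists v1. B(v1))
Extract every quantifier outward, since the variables are now distinct and don't occur free across branches:
  exists x. forall s. exists y1. exists w1. exists v1. (~B(s) & B(x) & (~B(y1) | ~B(w1)) | B(v1))
The prefix is exists x forall s exists y1 exists w1 exists v1: 1 universal, 4 existential.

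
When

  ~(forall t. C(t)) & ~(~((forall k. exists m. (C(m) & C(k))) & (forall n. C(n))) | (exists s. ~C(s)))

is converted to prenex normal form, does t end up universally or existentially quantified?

Push ¬ through the quantifiers and connectives to reach negation normal form:
  (exists t. ~C(t)) & (forall k. exists m. (C(m) & C(k))) & (forall n. C(n)) & (forall s. C(s))
All bound variables are already distinct, so no renaming is needed.
Finally move all quantifiers to the prefix:
  exists t. forall k. exists m. forall n. forall s. (~C(t) & C(m) & C(k) & C(n) & C(s))
The quantifier forall t sits under an odd number of negations, so it flips to exists t.

existential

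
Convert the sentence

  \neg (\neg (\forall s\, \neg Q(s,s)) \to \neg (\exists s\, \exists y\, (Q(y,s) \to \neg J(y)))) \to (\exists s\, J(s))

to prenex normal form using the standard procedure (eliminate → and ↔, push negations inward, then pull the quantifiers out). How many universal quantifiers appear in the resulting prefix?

First replace A → B with ¬A ∨ B.
  \neg \neg (\neg \neg (\forall s\, \neg Q(s,s)) \lor \neg (\exists s\, \exists y\, (\neg Q(y,s) \lor \neg J(y)))) \lor (\exists s\, J(s))
Drive negations inward (¬∀x A ≡ ∃x ¬A, ¬∃x A ≡ ∀x ¬A, De Morgan for ∧/∨):
  (\forall s\, \neg Q(s,s)) \lor (\forall s\, \forall y\, (Q(y,s) \land J(y))) \lor (\exists s\, J(s))
Rename bound variables to avoid capture: s↦z, s↦x1.
  (\forall s\, \neg Q(s,s)) \lor (\forall z\, \forall y\, (Q(y,z) \land J(y))) \lor (\exists x1\, J(x1))
Extract every quantifier outward, since the variables are now distinct and don't occur free across branches:
  \forall s\, \forall z\, \forall y\, \exists x1\, (\neg Q(s,s) \lor Q(y,z) \land J(y) \lor J(x1))
The prefix is \forall s \forall z \forall y \exists x1: 3 universal, 1 existential.

3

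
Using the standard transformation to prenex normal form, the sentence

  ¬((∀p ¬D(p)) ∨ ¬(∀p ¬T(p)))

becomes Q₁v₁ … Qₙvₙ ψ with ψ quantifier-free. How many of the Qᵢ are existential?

1

Push ¬ through the quantifiers and connectives to reach negation normal form:
  (∃p D(p)) ∧ (∀p ¬T(p))
Rename bound variables to avoid capture: p↦b.
  (∃p D(p)) ∧ (∀b ¬T(b))
Pull the quantifiers to the front (each side's bound variable is not free in the other side):
  ∃p ∀b (D(p) ∧ ¬T(b))
The prefix is ∃p ∀b: 1 universal, 1 existential.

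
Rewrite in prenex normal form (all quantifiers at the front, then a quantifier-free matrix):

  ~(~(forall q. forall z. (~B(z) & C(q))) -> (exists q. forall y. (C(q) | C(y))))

exists q. exists z. forall p. exists y. ((B(z) | ~C(q)) & ~C(p) & ~C(y))

Eliminate → and ↔ using ¬ and ∨.
  ~(~~(forall q. forall z. (~B(z) & C(q))) | (exists q. forall y. (C(q) | C(y))))
Move each ¬ inward, flipping quantifiers it crosses:
  (exists q. exists z. (B(z) | ~C(q))) & (forall q. exists y. (~C(q) & ~C(y)))
Standardize variables apart so no two quantifiers bind the same name: q↦p.
  (exists q. exists z. (B(z) | ~C(q))) & (forall p. exists y. (~C(p) & ~C(y)))
Finally move all quantifiers to the prefix:
  exists q. exists z. forall p. exists y. ((B(z) | ~C(q)) & ~C(p) & ~C(y))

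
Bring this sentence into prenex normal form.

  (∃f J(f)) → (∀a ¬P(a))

∀f ∀a (¬J(f) ∨ ¬P(a))

Rewrite implications/biconditionals: A → B as ¬A ∨ B.
  ¬(∃f J(f)) ∨ (∀a ¬P(a))
Push ¬ through the quantifiers and connectives to reach negation normal form:
  (∀f ¬J(f)) ∨ (∀a ¬P(a))
All bound variables are already distinct, so no renaming is needed.
Pull the quantifiers to the front (each side's bound variable is not free in the other side):
  ∀f ∀a (¬J(f) ∨ ¬P(a))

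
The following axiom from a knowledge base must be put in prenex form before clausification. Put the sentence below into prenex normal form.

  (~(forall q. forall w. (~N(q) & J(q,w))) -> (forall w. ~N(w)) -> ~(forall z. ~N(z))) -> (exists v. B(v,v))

Eliminate → and ↔ using ¬ and ∨.
  ~(~~(forall q. forall w. (~N(q) & J(q,w))) | ~(forall w. ~N(w)) | ~(forall z. ~N(z))) | (exists v. B(v,v))
Drive negations inward (¬∀x A ≡ ∃x ¬A, ¬∃x A ≡ ∀x ¬A, De Morgan for ∧/∨):
  (exists q. exists w. (N(q) | ~J(q,w))) & (forall w. ~N(w)) & (forall z. ~N(z)) | (exists v. B(v,v))
Standardize variables apart so no two quantifiers bind the same name: w↦p.
  (exists q. exists w. (N(q) | ~J(q,w))) & (forall p. ~N(p)) & (forall z. ~N(z)) | (exists v. B(v,v))
Pull the quantifiers to the front (each side's bound variable is not free in the other side):
  exists q. exists w. forall p. forall z. exists v. ((N(q) | ~J(q,w)) & ~N(p) & ~N(z) | B(v,v))

exists q. exists w. forall p. forall z. exists v. ((N(q) | ~J(q,w)) & ~N(p) & ~N(z) | B(v,v))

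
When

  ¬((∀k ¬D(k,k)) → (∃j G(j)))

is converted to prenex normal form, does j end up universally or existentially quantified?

universal

Eliminate → and ↔ using ¬ and ∨.
  ¬(¬(∀k ¬D(k,k)) ∨ (∃j G(j)))
Move each ¬ inward, flipping quantifiers it crosses:
  (∀k ¬D(k,k)) ∧ (∀j ¬G(j))
All bound variables are already distinct, so no renaming is needed.
Extract every quantifier outward, since the variables are now distinct and don't occur free across branches:
  ∀k ∀j (¬D(k,k) ∧ ¬G(j))
The quantifier ∃j sits under an odd number of negations (counting the antecedent side of each →), so it flips to ∀j.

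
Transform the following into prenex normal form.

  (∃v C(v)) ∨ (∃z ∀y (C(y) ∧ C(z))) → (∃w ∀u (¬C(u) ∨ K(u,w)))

∀v ∀z ∃y ∃w ∀u (¬C(v) ∧ (¬C(y) ∨ ¬C(z)) ∨ ¬C(u) ∨ K(u,w))

Rewrite implications/biconditionals: A → B as ¬A ∨ B.
  ¬((∃v C(v)) ∨ (∃z ∀y (C(y) ∧ C(z)))) ∨ (∃w ∀u (¬C(u) ∨ K(u,w)))
Push ¬ through the quantifiers and connectives to reach negation normal form:
  (∀v ¬C(v)) ∧ (∀z ∃y (¬C(y) ∨ ¬C(z))) ∨ (∃w ∀u (¬C(u) ∨ K(u,w)))
All bound variables are already distinct, so no renaming is needed.
Extract every quantifier outward, since the variables are now distinct and don't occur free across branches:
  ∀v ∀z ∃y ∃w ∀u (¬C(v) ∧ (¬C(y) ∨ ¬C(z)) ∨ ¬C(u) ∨ K(u,w))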